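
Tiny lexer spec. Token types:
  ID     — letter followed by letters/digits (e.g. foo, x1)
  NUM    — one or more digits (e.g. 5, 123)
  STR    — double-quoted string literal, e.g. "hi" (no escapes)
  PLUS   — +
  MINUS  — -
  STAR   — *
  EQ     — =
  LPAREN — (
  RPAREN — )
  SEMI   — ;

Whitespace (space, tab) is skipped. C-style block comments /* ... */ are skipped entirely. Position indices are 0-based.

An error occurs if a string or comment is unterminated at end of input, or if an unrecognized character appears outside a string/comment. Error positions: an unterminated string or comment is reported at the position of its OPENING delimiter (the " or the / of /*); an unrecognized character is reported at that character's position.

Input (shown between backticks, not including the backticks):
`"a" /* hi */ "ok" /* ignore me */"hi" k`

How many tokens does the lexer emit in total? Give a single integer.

pos=0: enter STRING mode
pos=0: emit STR "a" (now at pos=3)
pos=4: enter COMMENT mode (saw '/*')
exit COMMENT mode (now at pos=12)
pos=13: enter STRING mode
pos=13: emit STR "ok" (now at pos=17)
pos=18: enter COMMENT mode (saw '/*')
exit COMMENT mode (now at pos=33)
pos=33: enter STRING mode
pos=33: emit STR "hi" (now at pos=37)
pos=38: emit ID 'k' (now at pos=39)
DONE. 4 tokens: [STR, STR, STR, ID]

Answer: 4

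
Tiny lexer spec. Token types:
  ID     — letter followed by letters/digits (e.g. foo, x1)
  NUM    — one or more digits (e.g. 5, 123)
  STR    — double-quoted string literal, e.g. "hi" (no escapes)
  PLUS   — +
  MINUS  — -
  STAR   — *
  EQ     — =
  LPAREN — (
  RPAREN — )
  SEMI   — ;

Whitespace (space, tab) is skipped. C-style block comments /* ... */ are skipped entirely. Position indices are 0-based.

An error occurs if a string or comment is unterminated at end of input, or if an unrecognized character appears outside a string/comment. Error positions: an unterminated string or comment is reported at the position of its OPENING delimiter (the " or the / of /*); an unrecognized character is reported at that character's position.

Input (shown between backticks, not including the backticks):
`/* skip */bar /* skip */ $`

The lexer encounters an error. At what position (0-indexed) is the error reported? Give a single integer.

Answer: 25

Derivation:
pos=0: enter COMMENT mode (saw '/*')
exit COMMENT mode (now at pos=10)
pos=10: emit ID 'bar' (now at pos=13)
pos=14: enter COMMENT mode (saw '/*')
exit COMMENT mode (now at pos=24)
pos=25: ERROR — unrecognized char '$'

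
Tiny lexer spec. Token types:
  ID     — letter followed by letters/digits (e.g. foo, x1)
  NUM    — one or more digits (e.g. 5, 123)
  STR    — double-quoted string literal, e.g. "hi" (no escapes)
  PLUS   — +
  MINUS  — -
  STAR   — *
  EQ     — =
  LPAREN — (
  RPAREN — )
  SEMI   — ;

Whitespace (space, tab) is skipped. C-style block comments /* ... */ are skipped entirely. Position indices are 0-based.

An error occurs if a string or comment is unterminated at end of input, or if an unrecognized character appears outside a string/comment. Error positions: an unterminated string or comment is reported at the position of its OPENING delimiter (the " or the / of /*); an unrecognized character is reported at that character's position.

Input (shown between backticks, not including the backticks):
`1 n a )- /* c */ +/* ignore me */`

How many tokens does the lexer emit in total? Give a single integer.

pos=0: emit NUM '1' (now at pos=1)
pos=2: emit ID 'n' (now at pos=3)
pos=4: emit ID 'a' (now at pos=5)
pos=6: emit RPAREN ')'
pos=7: emit MINUS '-'
pos=9: enter COMMENT mode (saw '/*')
exit COMMENT mode (now at pos=16)
pos=17: emit PLUS '+'
pos=18: enter COMMENT mode (saw '/*')
exit COMMENT mode (now at pos=33)
DONE. 6 tokens: [NUM, ID, ID, RPAREN, MINUS, PLUS]

Answer: 6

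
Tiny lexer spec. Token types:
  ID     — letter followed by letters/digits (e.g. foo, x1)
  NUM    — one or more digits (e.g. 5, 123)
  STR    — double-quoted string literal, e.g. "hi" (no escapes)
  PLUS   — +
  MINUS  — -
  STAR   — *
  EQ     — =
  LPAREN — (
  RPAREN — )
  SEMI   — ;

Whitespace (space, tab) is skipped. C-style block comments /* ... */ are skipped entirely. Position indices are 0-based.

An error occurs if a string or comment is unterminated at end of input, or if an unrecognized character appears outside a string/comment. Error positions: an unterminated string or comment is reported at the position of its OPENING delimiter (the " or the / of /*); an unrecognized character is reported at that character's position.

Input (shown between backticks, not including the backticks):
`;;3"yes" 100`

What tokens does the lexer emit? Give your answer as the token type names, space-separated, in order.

Answer: SEMI SEMI NUM STR NUM

Derivation:
pos=0: emit SEMI ';'
pos=1: emit SEMI ';'
pos=2: emit NUM '3' (now at pos=3)
pos=3: enter STRING mode
pos=3: emit STR "yes" (now at pos=8)
pos=9: emit NUM '100' (now at pos=12)
DONE. 5 tokens: [SEMI, SEMI, NUM, STR, NUM]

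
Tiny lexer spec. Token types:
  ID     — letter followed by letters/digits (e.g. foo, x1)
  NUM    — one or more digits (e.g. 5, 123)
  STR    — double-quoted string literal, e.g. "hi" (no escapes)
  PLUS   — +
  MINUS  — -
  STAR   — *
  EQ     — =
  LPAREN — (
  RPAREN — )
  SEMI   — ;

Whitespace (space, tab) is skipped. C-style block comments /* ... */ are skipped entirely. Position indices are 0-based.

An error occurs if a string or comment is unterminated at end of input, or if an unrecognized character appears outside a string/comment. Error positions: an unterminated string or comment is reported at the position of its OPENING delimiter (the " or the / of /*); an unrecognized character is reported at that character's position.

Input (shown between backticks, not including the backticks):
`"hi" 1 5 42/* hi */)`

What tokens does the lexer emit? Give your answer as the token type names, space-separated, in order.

pos=0: enter STRING mode
pos=0: emit STR "hi" (now at pos=4)
pos=5: emit NUM '1' (now at pos=6)
pos=7: emit NUM '5' (now at pos=8)
pos=9: emit NUM '42' (now at pos=11)
pos=11: enter COMMENT mode (saw '/*')
exit COMMENT mode (now at pos=19)
pos=19: emit RPAREN ')'
DONE. 5 tokens: [STR, NUM, NUM, NUM, RPAREN]

Answer: STR NUM NUM NUM RPAREN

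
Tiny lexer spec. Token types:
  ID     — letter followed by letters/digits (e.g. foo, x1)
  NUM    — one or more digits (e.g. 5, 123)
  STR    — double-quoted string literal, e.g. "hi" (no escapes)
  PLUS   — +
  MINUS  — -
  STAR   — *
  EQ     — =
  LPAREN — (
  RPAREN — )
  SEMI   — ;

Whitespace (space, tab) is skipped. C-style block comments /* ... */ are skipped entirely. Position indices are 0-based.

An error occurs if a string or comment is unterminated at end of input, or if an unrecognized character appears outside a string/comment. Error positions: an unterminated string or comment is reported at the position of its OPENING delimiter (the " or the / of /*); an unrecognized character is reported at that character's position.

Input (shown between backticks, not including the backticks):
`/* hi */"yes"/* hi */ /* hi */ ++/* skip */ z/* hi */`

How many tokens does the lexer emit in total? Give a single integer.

pos=0: enter COMMENT mode (saw '/*')
exit COMMENT mode (now at pos=8)
pos=8: enter STRING mode
pos=8: emit STR "yes" (now at pos=13)
pos=13: enter COMMENT mode (saw '/*')
exit COMMENT mode (now at pos=21)
pos=22: enter COMMENT mode (saw '/*')
exit COMMENT mode (now at pos=30)
pos=31: emit PLUS '+'
pos=32: emit PLUS '+'
pos=33: enter COMMENT mode (saw '/*')
exit COMMENT mode (now at pos=43)
pos=44: emit ID 'z' (now at pos=45)
pos=45: enter COMMENT mode (saw '/*')
exit COMMENT mode (now at pos=53)
DONE. 4 tokens: [STR, PLUS, PLUS, ID]

Answer: 4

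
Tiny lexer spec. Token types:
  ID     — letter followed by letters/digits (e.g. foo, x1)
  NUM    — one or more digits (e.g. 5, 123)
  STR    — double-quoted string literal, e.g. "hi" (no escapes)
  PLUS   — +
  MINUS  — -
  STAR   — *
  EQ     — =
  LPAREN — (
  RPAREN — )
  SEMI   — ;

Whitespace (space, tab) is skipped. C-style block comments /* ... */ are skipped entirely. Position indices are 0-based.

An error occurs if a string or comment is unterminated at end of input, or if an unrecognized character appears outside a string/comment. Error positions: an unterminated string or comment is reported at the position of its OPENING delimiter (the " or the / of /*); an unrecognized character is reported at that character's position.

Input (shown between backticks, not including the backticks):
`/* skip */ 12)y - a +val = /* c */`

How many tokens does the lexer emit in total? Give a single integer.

Answer: 8

Derivation:
pos=0: enter COMMENT mode (saw '/*')
exit COMMENT mode (now at pos=10)
pos=11: emit NUM '12' (now at pos=13)
pos=13: emit RPAREN ')'
pos=14: emit ID 'y' (now at pos=15)
pos=16: emit MINUS '-'
pos=18: emit ID 'a' (now at pos=19)
pos=20: emit PLUS '+'
pos=21: emit ID 'val' (now at pos=24)
pos=25: emit EQ '='
pos=27: enter COMMENT mode (saw '/*')
exit COMMENT mode (now at pos=34)
DONE. 8 tokens: [NUM, RPAREN, ID, MINUS, ID, PLUS, ID, EQ]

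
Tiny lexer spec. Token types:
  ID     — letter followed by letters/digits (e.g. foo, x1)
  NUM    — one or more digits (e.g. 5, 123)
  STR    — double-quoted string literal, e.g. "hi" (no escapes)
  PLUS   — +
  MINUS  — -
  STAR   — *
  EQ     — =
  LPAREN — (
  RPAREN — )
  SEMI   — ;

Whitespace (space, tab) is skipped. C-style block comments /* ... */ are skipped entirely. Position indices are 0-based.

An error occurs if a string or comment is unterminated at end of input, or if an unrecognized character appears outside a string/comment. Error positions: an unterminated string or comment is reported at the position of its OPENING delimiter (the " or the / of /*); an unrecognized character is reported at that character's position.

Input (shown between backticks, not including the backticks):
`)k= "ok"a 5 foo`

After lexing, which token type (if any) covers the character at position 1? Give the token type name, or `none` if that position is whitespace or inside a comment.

Answer: ID

Derivation:
pos=0: emit RPAREN ')'
pos=1: emit ID 'k' (now at pos=2)
pos=2: emit EQ '='
pos=4: enter STRING mode
pos=4: emit STR "ok" (now at pos=8)
pos=8: emit ID 'a' (now at pos=9)
pos=10: emit NUM '5' (now at pos=11)
pos=12: emit ID 'foo' (now at pos=15)
DONE. 7 tokens: [RPAREN, ID, EQ, STR, ID, NUM, ID]
Position 1: char is 'k' -> ID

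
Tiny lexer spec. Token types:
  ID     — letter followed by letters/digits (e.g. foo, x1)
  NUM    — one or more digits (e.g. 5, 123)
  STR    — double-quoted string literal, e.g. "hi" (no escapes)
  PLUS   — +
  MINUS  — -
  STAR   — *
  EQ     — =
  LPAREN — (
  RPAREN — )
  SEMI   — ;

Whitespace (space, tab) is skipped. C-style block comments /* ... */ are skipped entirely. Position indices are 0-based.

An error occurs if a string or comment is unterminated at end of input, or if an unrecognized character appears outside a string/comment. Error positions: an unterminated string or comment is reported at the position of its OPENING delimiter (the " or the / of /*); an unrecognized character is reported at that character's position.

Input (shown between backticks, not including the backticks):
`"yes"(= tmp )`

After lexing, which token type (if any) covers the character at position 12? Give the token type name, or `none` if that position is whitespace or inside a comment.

pos=0: enter STRING mode
pos=0: emit STR "yes" (now at pos=5)
pos=5: emit LPAREN '('
pos=6: emit EQ '='
pos=8: emit ID 'tmp' (now at pos=11)
pos=12: emit RPAREN ')'
DONE. 5 tokens: [STR, LPAREN, EQ, ID, RPAREN]
Position 12: char is ')' -> RPAREN

Answer: RPAREN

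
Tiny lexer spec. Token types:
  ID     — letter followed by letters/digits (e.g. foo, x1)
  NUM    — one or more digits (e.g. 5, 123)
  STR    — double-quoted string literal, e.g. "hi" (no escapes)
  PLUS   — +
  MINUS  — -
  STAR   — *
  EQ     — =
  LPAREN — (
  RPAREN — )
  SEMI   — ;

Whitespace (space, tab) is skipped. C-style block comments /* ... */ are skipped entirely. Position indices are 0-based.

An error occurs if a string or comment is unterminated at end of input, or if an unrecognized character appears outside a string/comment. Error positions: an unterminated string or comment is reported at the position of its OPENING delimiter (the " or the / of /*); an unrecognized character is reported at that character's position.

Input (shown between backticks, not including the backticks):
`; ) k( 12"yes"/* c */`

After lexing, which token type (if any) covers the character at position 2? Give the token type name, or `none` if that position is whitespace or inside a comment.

pos=0: emit SEMI ';'
pos=2: emit RPAREN ')'
pos=4: emit ID 'k' (now at pos=5)
pos=5: emit LPAREN '('
pos=7: emit NUM '12' (now at pos=9)
pos=9: enter STRING mode
pos=9: emit STR "yes" (now at pos=14)
pos=14: enter COMMENT mode (saw '/*')
exit COMMENT mode (now at pos=21)
DONE. 6 tokens: [SEMI, RPAREN, ID, LPAREN, NUM, STR]
Position 2: char is ')' -> RPAREN

Answer: RPAREN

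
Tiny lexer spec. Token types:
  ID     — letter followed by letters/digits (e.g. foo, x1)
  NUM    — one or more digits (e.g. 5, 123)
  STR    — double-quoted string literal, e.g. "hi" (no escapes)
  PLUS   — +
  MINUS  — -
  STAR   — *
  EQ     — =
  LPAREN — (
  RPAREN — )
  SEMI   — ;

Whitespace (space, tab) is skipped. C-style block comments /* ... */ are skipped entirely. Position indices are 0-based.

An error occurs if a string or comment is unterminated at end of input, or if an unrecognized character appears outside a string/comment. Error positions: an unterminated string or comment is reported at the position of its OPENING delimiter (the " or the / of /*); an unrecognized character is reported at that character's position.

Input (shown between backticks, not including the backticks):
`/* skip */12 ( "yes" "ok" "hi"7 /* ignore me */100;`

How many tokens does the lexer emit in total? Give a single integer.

pos=0: enter COMMENT mode (saw '/*')
exit COMMENT mode (now at pos=10)
pos=10: emit NUM '12' (now at pos=12)
pos=13: emit LPAREN '('
pos=15: enter STRING mode
pos=15: emit STR "yes" (now at pos=20)
pos=21: enter STRING mode
pos=21: emit STR "ok" (now at pos=25)
pos=26: enter STRING mode
pos=26: emit STR "hi" (now at pos=30)
pos=30: emit NUM '7' (now at pos=31)
pos=32: enter COMMENT mode (saw '/*')
exit COMMENT mode (now at pos=47)
pos=47: emit NUM '100' (now at pos=50)
pos=50: emit SEMI ';'
DONE. 8 tokens: [NUM, LPAREN, STR, STR, STR, NUM, NUM, SEMI]

Answer: 8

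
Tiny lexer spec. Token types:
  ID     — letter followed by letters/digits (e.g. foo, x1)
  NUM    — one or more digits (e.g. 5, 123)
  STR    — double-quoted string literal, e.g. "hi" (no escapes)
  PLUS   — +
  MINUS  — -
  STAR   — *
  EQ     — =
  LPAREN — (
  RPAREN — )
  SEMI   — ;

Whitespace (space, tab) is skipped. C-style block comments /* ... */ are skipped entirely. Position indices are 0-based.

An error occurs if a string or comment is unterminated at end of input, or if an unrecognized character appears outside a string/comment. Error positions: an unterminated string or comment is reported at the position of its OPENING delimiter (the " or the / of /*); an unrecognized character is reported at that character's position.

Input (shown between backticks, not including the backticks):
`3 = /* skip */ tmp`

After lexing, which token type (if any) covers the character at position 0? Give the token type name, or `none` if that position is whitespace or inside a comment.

pos=0: emit NUM '3' (now at pos=1)
pos=2: emit EQ '='
pos=4: enter COMMENT mode (saw '/*')
exit COMMENT mode (now at pos=14)
pos=15: emit ID 'tmp' (now at pos=18)
DONE. 3 tokens: [NUM, EQ, ID]
Position 0: char is '3' -> NUM

Answer: NUM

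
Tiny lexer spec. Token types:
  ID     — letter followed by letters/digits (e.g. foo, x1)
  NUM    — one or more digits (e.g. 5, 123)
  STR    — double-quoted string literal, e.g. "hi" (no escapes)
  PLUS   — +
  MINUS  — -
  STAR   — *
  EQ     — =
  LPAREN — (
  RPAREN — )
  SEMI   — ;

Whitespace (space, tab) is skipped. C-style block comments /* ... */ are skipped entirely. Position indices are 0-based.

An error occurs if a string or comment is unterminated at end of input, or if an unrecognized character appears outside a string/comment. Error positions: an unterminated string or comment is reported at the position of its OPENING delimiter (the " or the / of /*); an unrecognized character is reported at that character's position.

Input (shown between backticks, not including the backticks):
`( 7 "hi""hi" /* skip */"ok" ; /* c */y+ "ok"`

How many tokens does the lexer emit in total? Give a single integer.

pos=0: emit LPAREN '('
pos=2: emit NUM '7' (now at pos=3)
pos=4: enter STRING mode
pos=4: emit STR "hi" (now at pos=8)
pos=8: enter STRING mode
pos=8: emit STR "hi" (now at pos=12)
pos=13: enter COMMENT mode (saw '/*')
exit COMMENT mode (now at pos=23)
pos=23: enter STRING mode
pos=23: emit STR "ok" (now at pos=27)
pos=28: emit SEMI ';'
pos=30: enter COMMENT mode (saw '/*')
exit COMMENT mode (now at pos=37)
pos=37: emit ID 'y' (now at pos=38)
pos=38: emit PLUS '+'
pos=40: enter STRING mode
pos=40: emit STR "ok" (now at pos=44)
DONE. 9 tokens: [LPAREN, NUM, STR, STR, STR, SEMI, ID, PLUS, STR]

Answer: 9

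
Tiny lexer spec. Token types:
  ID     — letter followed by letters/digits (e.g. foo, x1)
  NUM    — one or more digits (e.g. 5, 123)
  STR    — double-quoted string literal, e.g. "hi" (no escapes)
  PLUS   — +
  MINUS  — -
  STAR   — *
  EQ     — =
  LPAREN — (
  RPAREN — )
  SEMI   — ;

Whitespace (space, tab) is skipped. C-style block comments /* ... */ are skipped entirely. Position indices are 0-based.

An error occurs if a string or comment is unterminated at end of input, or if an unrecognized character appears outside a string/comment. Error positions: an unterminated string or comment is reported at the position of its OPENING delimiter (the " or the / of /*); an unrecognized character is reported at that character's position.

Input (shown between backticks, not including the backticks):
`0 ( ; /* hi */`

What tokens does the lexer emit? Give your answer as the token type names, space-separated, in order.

Answer: NUM LPAREN SEMI

Derivation:
pos=0: emit NUM '0' (now at pos=1)
pos=2: emit LPAREN '('
pos=4: emit SEMI ';'
pos=6: enter COMMENT mode (saw '/*')
exit COMMENT mode (now at pos=14)
DONE. 3 tokens: [NUM, LPAREN, SEMI]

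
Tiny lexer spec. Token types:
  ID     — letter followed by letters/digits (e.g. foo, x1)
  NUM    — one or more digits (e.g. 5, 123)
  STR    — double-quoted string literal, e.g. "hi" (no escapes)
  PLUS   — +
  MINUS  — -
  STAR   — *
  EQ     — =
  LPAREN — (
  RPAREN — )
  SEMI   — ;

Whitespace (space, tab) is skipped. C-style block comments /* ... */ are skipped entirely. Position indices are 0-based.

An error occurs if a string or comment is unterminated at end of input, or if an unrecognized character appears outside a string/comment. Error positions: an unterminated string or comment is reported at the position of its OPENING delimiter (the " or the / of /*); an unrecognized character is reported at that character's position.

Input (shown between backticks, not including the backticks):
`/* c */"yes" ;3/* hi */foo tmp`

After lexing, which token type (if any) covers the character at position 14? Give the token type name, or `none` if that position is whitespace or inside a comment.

pos=0: enter COMMENT mode (saw '/*')
exit COMMENT mode (now at pos=7)
pos=7: enter STRING mode
pos=7: emit STR "yes" (now at pos=12)
pos=13: emit SEMI ';'
pos=14: emit NUM '3' (now at pos=15)
pos=15: enter COMMENT mode (saw '/*')
exit COMMENT mode (now at pos=23)
pos=23: emit ID 'foo' (now at pos=26)
pos=27: emit ID 'tmp' (now at pos=30)
DONE. 5 tokens: [STR, SEMI, NUM, ID, ID]
Position 14: char is '3' -> NUM

Answer: NUM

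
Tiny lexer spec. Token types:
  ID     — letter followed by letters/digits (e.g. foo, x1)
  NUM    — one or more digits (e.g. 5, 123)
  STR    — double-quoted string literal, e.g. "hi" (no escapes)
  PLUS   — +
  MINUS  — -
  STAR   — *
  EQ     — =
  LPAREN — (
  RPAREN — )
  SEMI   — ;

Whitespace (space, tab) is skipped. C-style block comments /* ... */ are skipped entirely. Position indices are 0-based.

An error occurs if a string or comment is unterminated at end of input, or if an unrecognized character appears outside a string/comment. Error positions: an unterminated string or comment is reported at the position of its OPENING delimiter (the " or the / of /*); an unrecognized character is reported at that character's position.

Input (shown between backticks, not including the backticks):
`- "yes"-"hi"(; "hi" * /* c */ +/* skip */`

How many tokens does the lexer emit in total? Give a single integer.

pos=0: emit MINUS '-'
pos=2: enter STRING mode
pos=2: emit STR "yes" (now at pos=7)
pos=7: emit MINUS '-'
pos=8: enter STRING mode
pos=8: emit STR "hi" (now at pos=12)
pos=12: emit LPAREN '('
pos=13: emit SEMI ';'
pos=15: enter STRING mode
pos=15: emit STR "hi" (now at pos=19)
pos=20: emit STAR '*'
pos=22: enter COMMENT mode (saw '/*')
exit COMMENT mode (now at pos=29)
pos=30: emit PLUS '+'
pos=31: enter COMMENT mode (saw '/*')
exit COMMENT mode (now at pos=41)
DONE. 9 tokens: [MINUS, STR, MINUS, STR, LPAREN, SEMI, STR, STAR, PLUS]

Answer: 9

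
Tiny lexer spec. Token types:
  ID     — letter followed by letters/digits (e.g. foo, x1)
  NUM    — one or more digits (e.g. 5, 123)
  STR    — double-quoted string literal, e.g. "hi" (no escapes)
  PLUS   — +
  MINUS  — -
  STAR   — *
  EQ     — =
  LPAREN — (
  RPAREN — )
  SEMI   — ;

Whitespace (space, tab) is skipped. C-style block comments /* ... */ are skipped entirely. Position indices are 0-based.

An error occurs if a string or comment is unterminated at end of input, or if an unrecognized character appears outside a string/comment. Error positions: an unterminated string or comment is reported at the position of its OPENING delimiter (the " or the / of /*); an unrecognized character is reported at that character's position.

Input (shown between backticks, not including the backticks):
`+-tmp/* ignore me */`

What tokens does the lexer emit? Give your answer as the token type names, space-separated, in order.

pos=0: emit PLUS '+'
pos=1: emit MINUS '-'
pos=2: emit ID 'tmp' (now at pos=5)
pos=5: enter COMMENT mode (saw '/*')
exit COMMENT mode (now at pos=20)
DONE. 3 tokens: [PLUS, MINUS, ID]

Answer: PLUS MINUS ID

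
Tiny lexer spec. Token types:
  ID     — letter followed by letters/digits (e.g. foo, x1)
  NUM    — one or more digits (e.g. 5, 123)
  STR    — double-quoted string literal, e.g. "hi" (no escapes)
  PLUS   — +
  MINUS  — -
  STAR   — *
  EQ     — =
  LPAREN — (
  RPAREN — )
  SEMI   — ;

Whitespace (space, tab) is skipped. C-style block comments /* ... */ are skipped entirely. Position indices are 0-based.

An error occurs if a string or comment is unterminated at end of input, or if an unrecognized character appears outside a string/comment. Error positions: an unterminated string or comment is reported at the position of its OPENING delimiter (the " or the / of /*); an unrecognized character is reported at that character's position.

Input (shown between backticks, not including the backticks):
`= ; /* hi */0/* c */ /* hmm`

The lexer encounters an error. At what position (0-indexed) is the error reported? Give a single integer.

Answer: 21

Derivation:
pos=0: emit EQ '='
pos=2: emit SEMI ';'
pos=4: enter COMMENT mode (saw '/*')
exit COMMENT mode (now at pos=12)
pos=12: emit NUM '0' (now at pos=13)
pos=13: enter COMMENT mode (saw '/*')
exit COMMENT mode (now at pos=20)
pos=21: enter COMMENT mode (saw '/*')
pos=21: ERROR — unterminated comment (reached EOF)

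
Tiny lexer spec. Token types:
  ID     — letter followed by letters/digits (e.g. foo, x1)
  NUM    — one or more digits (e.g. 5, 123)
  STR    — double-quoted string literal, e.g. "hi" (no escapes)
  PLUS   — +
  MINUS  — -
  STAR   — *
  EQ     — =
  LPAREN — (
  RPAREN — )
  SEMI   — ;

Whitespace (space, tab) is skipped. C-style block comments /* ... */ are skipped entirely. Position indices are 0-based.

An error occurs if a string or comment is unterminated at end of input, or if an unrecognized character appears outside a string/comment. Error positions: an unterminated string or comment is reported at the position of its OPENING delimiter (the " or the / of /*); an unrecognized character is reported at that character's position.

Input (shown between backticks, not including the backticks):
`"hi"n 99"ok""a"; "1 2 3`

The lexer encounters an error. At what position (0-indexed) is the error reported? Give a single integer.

Answer: 17

Derivation:
pos=0: enter STRING mode
pos=0: emit STR "hi" (now at pos=4)
pos=4: emit ID 'n' (now at pos=5)
pos=6: emit NUM '99' (now at pos=8)
pos=8: enter STRING mode
pos=8: emit STR "ok" (now at pos=12)
pos=12: enter STRING mode
pos=12: emit STR "a" (now at pos=15)
pos=15: emit SEMI ';'
pos=17: enter STRING mode
pos=17: ERROR — unterminated string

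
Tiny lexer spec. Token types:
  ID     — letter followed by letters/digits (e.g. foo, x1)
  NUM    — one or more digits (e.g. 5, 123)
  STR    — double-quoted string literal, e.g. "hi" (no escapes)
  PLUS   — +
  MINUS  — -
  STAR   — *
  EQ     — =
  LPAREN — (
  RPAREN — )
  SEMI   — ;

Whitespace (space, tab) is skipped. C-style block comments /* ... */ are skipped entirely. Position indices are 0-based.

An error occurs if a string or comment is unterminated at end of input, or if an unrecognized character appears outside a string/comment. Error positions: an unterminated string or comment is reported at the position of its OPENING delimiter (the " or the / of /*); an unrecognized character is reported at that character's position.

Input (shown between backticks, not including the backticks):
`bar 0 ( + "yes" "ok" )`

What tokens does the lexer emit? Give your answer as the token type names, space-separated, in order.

pos=0: emit ID 'bar' (now at pos=3)
pos=4: emit NUM '0' (now at pos=5)
pos=6: emit LPAREN '('
pos=8: emit PLUS '+'
pos=10: enter STRING mode
pos=10: emit STR "yes" (now at pos=15)
pos=16: enter STRING mode
pos=16: emit STR "ok" (now at pos=20)
pos=21: emit RPAREN ')'
DONE. 7 tokens: [ID, NUM, LPAREN, PLUS, STR, STR, RPAREN]

Answer: ID NUM LPAREN PLUS STR STR RPAREN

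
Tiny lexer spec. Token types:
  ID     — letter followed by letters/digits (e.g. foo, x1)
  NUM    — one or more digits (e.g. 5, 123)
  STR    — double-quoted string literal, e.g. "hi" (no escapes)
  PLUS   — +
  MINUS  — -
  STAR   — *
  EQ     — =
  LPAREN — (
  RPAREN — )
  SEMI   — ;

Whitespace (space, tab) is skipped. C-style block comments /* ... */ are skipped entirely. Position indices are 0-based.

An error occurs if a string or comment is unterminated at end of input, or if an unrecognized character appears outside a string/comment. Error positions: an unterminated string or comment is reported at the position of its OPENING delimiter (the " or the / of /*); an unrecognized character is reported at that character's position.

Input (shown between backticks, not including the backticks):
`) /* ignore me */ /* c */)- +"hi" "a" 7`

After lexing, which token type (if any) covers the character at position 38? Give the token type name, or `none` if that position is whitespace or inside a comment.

Answer: NUM

Derivation:
pos=0: emit RPAREN ')'
pos=2: enter COMMENT mode (saw '/*')
exit COMMENT mode (now at pos=17)
pos=18: enter COMMENT mode (saw '/*')
exit COMMENT mode (now at pos=25)
pos=25: emit RPAREN ')'
pos=26: emit MINUS '-'
pos=28: emit PLUS '+'
pos=29: enter STRING mode
pos=29: emit STR "hi" (now at pos=33)
pos=34: enter STRING mode
pos=34: emit STR "a" (now at pos=37)
pos=38: emit NUM '7' (now at pos=39)
DONE. 7 tokens: [RPAREN, RPAREN, MINUS, PLUS, STR, STR, NUM]
Position 38: char is '7' -> NUM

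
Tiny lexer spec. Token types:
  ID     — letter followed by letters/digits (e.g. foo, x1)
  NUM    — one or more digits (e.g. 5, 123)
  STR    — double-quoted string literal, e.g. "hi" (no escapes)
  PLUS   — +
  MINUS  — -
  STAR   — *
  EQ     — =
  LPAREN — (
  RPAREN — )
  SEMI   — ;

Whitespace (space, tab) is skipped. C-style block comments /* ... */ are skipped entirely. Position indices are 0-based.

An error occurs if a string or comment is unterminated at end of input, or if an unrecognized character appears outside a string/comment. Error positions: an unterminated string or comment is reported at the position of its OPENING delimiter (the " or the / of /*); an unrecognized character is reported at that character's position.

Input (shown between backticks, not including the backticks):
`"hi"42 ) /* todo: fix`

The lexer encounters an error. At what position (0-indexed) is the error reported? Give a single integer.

Answer: 9

Derivation:
pos=0: enter STRING mode
pos=0: emit STR "hi" (now at pos=4)
pos=4: emit NUM '42' (now at pos=6)
pos=7: emit RPAREN ')'
pos=9: enter COMMENT mode (saw '/*')
pos=9: ERROR — unterminated comment (reached EOF)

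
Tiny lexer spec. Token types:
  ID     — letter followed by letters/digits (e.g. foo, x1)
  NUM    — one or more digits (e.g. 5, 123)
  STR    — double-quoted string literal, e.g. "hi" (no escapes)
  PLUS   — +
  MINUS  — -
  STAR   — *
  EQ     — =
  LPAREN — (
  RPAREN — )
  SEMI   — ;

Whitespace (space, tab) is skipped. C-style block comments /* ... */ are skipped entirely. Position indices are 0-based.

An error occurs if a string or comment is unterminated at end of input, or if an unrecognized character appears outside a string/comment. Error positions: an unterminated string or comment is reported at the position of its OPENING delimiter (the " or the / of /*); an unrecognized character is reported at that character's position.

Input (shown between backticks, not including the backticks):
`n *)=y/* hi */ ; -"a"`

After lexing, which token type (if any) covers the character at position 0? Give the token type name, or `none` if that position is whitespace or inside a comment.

pos=0: emit ID 'n' (now at pos=1)
pos=2: emit STAR '*'
pos=3: emit RPAREN ')'
pos=4: emit EQ '='
pos=5: emit ID 'y' (now at pos=6)
pos=6: enter COMMENT mode (saw '/*')
exit COMMENT mode (now at pos=14)
pos=15: emit SEMI ';'
pos=17: emit MINUS '-'
pos=18: enter STRING mode
pos=18: emit STR "a" (now at pos=21)
DONE. 8 tokens: [ID, STAR, RPAREN, EQ, ID, SEMI, MINUS, STR]
Position 0: char is 'n' -> ID

Answer: ID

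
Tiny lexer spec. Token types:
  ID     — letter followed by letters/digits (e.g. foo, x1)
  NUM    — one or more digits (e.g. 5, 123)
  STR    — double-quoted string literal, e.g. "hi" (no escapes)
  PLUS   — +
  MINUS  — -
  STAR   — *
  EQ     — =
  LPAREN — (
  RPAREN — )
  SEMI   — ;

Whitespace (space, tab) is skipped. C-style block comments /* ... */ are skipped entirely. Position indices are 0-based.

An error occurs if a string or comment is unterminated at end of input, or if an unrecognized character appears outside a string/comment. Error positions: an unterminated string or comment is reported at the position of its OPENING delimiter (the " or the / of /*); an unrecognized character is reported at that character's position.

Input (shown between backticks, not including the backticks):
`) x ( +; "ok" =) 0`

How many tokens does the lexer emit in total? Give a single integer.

Answer: 9

Derivation:
pos=0: emit RPAREN ')'
pos=2: emit ID 'x' (now at pos=3)
pos=4: emit LPAREN '('
pos=6: emit PLUS '+'
pos=7: emit SEMI ';'
pos=9: enter STRING mode
pos=9: emit STR "ok" (now at pos=13)
pos=14: emit EQ '='
pos=15: emit RPAREN ')'
pos=17: emit NUM '0' (now at pos=18)
DONE. 9 tokens: [RPAREN, ID, LPAREN, PLUS, SEMI, STR, EQ, RPAREN, NUM]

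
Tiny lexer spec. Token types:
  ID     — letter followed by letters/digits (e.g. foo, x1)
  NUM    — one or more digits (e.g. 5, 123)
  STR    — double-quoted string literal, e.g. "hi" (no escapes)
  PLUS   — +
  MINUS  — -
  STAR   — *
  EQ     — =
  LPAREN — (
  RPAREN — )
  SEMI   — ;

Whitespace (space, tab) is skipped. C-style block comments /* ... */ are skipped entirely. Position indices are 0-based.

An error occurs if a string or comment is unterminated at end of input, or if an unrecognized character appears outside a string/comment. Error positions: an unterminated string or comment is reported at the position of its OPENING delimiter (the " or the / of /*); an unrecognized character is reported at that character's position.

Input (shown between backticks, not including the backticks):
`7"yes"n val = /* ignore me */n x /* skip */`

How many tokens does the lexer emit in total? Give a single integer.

pos=0: emit NUM '7' (now at pos=1)
pos=1: enter STRING mode
pos=1: emit STR "yes" (now at pos=6)
pos=6: emit ID 'n' (now at pos=7)
pos=8: emit ID 'val' (now at pos=11)
pos=12: emit EQ '='
pos=14: enter COMMENT mode (saw '/*')
exit COMMENT mode (now at pos=29)
pos=29: emit ID 'n' (now at pos=30)
pos=31: emit ID 'x' (now at pos=32)
pos=33: enter COMMENT mode (saw '/*')
exit COMMENT mode (now at pos=43)
DONE. 7 tokens: [NUM, STR, ID, ID, EQ, ID, ID]

Answer: 7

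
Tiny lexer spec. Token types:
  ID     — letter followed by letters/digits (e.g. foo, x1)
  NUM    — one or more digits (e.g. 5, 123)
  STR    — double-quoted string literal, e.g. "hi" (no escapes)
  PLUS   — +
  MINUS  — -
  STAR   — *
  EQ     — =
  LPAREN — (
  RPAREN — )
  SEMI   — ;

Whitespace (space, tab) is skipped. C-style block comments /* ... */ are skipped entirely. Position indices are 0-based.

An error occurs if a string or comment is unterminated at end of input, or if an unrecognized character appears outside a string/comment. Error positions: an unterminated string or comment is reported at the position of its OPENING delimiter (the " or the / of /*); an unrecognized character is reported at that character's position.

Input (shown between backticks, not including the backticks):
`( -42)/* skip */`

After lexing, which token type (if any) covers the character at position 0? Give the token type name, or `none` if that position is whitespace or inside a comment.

pos=0: emit LPAREN '('
pos=2: emit MINUS '-'
pos=3: emit NUM '42' (now at pos=5)
pos=5: emit RPAREN ')'
pos=6: enter COMMENT mode (saw '/*')
exit COMMENT mode (now at pos=16)
DONE. 4 tokens: [LPAREN, MINUS, NUM, RPAREN]
Position 0: char is '(' -> LPAREN

Answer: LPAREN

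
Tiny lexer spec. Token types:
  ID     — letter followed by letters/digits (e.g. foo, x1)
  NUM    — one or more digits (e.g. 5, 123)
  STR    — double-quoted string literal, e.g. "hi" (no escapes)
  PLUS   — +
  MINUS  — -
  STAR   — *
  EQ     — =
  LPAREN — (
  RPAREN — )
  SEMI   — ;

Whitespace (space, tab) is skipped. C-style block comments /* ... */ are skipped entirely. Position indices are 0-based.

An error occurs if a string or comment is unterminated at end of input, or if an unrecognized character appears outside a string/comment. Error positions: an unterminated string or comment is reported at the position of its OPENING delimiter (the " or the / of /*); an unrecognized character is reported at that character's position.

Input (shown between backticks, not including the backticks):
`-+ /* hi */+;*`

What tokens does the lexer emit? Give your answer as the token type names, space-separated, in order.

Answer: MINUS PLUS PLUS SEMI STAR

Derivation:
pos=0: emit MINUS '-'
pos=1: emit PLUS '+'
pos=3: enter COMMENT mode (saw '/*')
exit COMMENT mode (now at pos=11)
pos=11: emit PLUS '+'
pos=12: emit SEMI ';'
pos=13: emit STAR '*'
DONE. 5 tokens: [MINUS, PLUS, PLUS, SEMI, STAR]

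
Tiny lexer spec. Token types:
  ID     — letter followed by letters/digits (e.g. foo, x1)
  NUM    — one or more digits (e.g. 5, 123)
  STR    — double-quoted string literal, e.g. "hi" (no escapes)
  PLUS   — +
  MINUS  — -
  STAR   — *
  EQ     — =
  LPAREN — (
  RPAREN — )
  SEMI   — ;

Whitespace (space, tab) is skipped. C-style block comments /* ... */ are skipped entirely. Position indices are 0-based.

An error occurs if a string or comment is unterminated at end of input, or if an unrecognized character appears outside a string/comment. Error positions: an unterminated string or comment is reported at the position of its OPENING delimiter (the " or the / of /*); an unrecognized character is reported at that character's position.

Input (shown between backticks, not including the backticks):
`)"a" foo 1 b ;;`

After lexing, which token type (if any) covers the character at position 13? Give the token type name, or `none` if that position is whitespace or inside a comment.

Answer: SEMI

Derivation:
pos=0: emit RPAREN ')'
pos=1: enter STRING mode
pos=1: emit STR "a" (now at pos=4)
pos=5: emit ID 'foo' (now at pos=8)
pos=9: emit NUM '1' (now at pos=10)
pos=11: emit ID 'b' (now at pos=12)
pos=13: emit SEMI ';'
pos=14: emit SEMI ';'
DONE. 7 tokens: [RPAREN, STR, ID, NUM, ID, SEMI, SEMI]
Position 13: char is ';' -> SEMI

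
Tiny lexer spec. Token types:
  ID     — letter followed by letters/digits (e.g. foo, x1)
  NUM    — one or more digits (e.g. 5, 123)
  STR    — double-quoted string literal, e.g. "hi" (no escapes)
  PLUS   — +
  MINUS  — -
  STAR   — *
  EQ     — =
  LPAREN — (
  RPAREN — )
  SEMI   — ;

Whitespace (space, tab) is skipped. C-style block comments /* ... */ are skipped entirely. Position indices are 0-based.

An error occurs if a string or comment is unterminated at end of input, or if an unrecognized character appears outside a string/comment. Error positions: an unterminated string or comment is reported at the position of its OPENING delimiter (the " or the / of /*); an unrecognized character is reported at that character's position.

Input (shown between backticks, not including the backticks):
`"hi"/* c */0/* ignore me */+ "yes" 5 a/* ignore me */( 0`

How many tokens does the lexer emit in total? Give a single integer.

pos=0: enter STRING mode
pos=0: emit STR "hi" (now at pos=4)
pos=4: enter COMMENT mode (saw '/*')
exit COMMENT mode (now at pos=11)
pos=11: emit NUM '0' (now at pos=12)
pos=12: enter COMMENT mode (saw '/*')
exit COMMENT mode (now at pos=27)
pos=27: emit PLUS '+'
pos=29: enter STRING mode
pos=29: emit STR "yes" (now at pos=34)
pos=35: emit NUM '5' (now at pos=36)
pos=37: emit ID 'a' (now at pos=38)
pos=38: enter COMMENT mode (saw '/*')
exit COMMENT mode (now at pos=53)
pos=53: emit LPAREN '('
pos=55: emit NUM '0' (now at pos=56)
DONE. 8 tokens: [STR, NUM, PLUS, STR, NUM, ID, LPAREN, NUM]

Answer: 8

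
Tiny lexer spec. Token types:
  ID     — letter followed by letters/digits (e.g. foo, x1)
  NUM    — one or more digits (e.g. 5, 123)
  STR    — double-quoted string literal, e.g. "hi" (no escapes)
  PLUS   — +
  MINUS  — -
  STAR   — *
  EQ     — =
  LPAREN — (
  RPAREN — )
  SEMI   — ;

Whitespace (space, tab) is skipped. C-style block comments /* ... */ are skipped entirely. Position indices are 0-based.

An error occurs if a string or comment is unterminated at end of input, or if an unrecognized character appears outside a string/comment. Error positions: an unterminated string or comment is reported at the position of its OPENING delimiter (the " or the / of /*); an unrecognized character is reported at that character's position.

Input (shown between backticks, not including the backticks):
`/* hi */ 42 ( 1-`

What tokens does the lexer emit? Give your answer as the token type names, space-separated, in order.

Answer: NUM LPAREN NUM MINUS

Derivation:
pos=0: enter COMMENT mode (saw '/*')
exit COMMENT mode (now at pos=8)
pos=9: emit NUM '42' (now at pos=11)
pos=12: emit LPAREN '('
pos=14: emit NUM '1' (now at pos=15)
pos=15: emit MINUS '-'
DONE. 4 tokens: [NUM, LPAREN, NUM, MINUS]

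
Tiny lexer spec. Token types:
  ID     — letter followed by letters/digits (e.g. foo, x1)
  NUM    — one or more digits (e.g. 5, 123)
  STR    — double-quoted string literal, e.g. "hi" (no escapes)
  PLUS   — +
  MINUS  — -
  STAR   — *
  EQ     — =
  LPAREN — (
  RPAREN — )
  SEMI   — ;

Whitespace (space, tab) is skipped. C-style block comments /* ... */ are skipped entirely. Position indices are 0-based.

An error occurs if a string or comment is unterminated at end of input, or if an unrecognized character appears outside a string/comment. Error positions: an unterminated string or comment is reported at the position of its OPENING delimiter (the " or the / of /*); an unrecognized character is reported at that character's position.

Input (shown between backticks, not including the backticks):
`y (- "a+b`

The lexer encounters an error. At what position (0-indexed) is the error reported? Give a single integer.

pos=0: emit ID 'y' (now at pos=1)
pos=2: emit LPAREN '('
pos=3: emit MINUS '-'
pos=5: enter STRING mode
pos=5: ERROR — unterminated string

Answer: 5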